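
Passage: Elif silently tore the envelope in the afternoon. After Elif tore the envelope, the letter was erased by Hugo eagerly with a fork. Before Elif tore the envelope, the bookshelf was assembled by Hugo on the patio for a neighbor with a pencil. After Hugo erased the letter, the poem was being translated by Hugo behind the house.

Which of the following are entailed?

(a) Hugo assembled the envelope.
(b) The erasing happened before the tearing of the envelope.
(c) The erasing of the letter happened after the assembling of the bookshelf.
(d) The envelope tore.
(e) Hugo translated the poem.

(c), (d)

(a) Not entailed — Hugo assembled the bookshelf, not the envelope; the envelope belongs to the tearing event.
(b) Not entailed — the narrative places the tearing before the erasing, not after.
(c) Entailed — the narrative places the assembling before the erasing.
(d) Entailed — 'Elif tore the envelope' is causative; it entails the inchoative 'the envelope tore'.
(e) Not entailed — 'was translating' is progressive on an accomplishment; it does not entail the completed 'translated'.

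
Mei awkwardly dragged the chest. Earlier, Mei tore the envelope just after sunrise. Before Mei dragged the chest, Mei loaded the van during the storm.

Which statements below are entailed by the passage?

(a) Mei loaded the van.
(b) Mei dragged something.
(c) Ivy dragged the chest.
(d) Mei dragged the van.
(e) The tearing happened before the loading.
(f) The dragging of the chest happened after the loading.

(a) Entailed — the original entails any weakening of itself; this just drops 'during the storm'.
(b) Entailed — the original entails any weakening of itself; this just drops 'awkwardly' and generalizes the patient.
(c) Not entailed — the passage has Mei dragging the chest, not Ivy.
(d) Not entailed — Mei dragged the chest, not the van; the van belongs to the loading event.
(e) Not entailed — the narrative doesn't order the tearing relative to the loading.
(f) Entailed — the narrative places the loading before the dragging.

(a), (b), (f)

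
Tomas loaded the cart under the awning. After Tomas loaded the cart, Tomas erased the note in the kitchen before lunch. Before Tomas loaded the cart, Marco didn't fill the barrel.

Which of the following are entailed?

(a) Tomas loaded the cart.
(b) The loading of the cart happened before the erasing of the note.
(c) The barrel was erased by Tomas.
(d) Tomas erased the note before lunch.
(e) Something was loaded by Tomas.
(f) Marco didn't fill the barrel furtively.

(a) Entailed — the original entails any weakening of itself; this just drops 'under the awning'.
(b) Entailed — the narrative places the loading before the erasing.
(c) Not entailed — Tomas erased the note, not the barrel; the barrel belongs to the filling event.
(d) Entailed — this follows by dropping conjuncts from the erasing event's description.
(e) Entailed — dropping 'under the awning' and generalizing the patient leaves a sub-description the original still satisfies.
(f) Entailed — under negation, adding a further restriction is entailed: if no such filling event occurred, none occurred furtively either.

(a), (b), (d), (e), (f)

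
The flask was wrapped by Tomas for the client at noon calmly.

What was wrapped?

'the flask' marks the patient of the wrapping event.

the flask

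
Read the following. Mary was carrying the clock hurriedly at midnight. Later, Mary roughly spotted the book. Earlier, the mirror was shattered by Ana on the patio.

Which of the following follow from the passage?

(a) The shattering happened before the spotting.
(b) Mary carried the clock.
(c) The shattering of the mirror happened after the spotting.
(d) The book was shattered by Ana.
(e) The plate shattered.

(a) Entailed — the narrative places the shattering before the spotting.
(b) Entailed — 'carry' is an activity; 'was carrying' entails that some carrying happened, so 'carried' holds.
(c) Not entailed — the narrative places the shattering before the spotting, not after.
(d) Not entailed — Ana shattered the mirror, not the book; the book belongs to the spotting event.
(e) Not entailed — the mirror is what shattered, not the plate.

(a), (b)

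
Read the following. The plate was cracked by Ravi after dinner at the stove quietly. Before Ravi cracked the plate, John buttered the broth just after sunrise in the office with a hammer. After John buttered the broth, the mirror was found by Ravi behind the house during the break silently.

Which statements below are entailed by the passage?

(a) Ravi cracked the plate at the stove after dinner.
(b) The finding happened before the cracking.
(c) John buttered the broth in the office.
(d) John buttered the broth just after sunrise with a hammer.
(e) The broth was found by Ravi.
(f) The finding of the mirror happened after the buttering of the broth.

(a) Entailed — this follows by dropping conjuncts from the cracking event's description.
(b) Not entailed — the narrative doesn't order the finding relative to the cracking.
(c) Entailed — this follows by dropping conjuncts from the buttering event's description.
(d) Entailed — every conjunct here is already in the original buttering event.
(e) Not entailed — Ravi found the mirror, not the broth; the broth belongs to the buttering event.
(f) Entailed — the narrative places the buttering before the finding.

(a), (c), (d), (f)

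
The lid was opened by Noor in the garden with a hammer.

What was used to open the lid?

'with a hammer' marks the instrument of the opening event.

a hammer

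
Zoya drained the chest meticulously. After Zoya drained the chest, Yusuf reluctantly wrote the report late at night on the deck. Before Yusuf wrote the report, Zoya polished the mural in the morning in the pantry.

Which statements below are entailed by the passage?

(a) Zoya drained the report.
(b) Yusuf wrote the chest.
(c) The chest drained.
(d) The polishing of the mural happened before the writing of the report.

(a) Not entailed — Zoya drained the chest, not the report; the report belongs to the writing event.
(b) Not entailed — Yusuf wrote the report, not the chest; the chest belongs to the draining event.
(c) Entailed — 'Zoya drained the chest' is causative; it entails the inchoative 'the chest drained'.
(d) Entailed — the narrative places the polishing before the writing.

(c), (d)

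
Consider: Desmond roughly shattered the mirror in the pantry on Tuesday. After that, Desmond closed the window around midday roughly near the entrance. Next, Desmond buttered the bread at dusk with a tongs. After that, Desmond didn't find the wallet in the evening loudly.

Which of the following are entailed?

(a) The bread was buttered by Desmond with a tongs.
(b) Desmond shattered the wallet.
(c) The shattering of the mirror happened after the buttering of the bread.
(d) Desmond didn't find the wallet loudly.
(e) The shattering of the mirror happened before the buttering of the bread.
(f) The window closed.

(a) Entailed — the original entails any weakening of itself; this just drops 'at dusk'.
(b) Not entailed — Desmond shattered the mirror, not the wallet; the wallet belongs to the finding event.
(c) Not entailed — the narrative places the shattering before the buttering, not after.
(d) Not entailed — dropping 'in the evening' under negation is not valid — the original leaves open that Desmond found the wallet some other way.
(e) Entailed — the narrative places the shattering before the buttering.
(f) Entailed — 'Desmond closed the window' is causative; it entails the inchoative 'the window closed'.

(a), (e), (f)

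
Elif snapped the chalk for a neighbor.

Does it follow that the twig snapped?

no

Nothing is said about any twig; only the chalk is affected.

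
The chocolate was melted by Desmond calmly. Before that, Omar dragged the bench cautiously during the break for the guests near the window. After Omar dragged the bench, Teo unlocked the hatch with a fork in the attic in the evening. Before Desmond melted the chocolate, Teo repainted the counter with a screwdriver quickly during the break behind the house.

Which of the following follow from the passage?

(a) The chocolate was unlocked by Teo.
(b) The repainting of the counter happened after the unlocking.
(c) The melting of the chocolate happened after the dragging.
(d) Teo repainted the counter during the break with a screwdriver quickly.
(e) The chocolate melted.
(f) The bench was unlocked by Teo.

(a) Not entailed — Teo unlocked the hatch, not the chocolate; the chocolate belongs to the melting event.
(b) Not entailed — the narrative doesn't order the unlocking relative to the repainting.
(c) Entailed — the narrative places the dragging before the melting.
(d) Entailed — dropping 'behind the house' leaves a sub-description the original still satisfies.
(e) Entailed — 'Desmond melted the chocolate' is causative; it entails the inchoative 'the chocolate melted'.
(f) Not entailed — Teo unlocked the hatch, not the bench; the bench belongs to the dragging event.

(c), (d), (e)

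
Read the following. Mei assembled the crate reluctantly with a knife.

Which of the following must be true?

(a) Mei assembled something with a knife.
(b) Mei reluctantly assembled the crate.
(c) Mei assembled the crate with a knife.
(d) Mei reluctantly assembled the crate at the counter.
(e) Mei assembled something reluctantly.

(a) Entailed — the original entails any weakening of itself; this just drops 'reluctantly' and generalizes the patient.
(b) Entailed — this follows by dropping conjuncts from the assembling event's description.
(c) Entailed — dropping 'reluctantly' leaves a sub-description the original still satisfies.
(d) Not entailed — 'at the counter' adds information not in the original event.
(e) Entailed — every conjunct here is already in the original assembling event.

(a), (b), (c), (e)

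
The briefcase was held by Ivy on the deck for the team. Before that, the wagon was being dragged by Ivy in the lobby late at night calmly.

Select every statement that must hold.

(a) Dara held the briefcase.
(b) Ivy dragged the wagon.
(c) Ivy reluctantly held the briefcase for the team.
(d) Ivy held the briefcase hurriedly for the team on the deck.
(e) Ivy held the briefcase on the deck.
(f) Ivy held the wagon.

(b), (e)

(a) Not entailed — the passage has Ivy holding the briefcase, not Dara.
(b) Entailed — 'drag' is an activity; 'was dragging' entails that some dragging happened, so 'dragged' holds.
(c) Not entailed — 'reluctantly' adds information not in the original event.
(d) Not entailed — 'hurriedly' adds information not in the original event.
(e) Entailed — this follows by dropping conjuncts from the holding event's description.
(f) Not entailed — Ivy held the briefcase, not the wagon; the wagon belongs to the dragging event.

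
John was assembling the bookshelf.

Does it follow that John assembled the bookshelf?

no

'was assembling' is progressive; for an accomplishment like 'assemble the bookshelf', it doesn't entail completion.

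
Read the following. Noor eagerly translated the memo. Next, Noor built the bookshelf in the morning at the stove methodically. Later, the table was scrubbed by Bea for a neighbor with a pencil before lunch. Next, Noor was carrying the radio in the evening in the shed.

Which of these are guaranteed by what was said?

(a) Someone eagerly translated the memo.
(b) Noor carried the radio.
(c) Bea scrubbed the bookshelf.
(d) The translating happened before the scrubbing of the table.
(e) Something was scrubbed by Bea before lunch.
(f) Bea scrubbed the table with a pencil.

(a) Entailed — the original entails any weakening of itself; this just generalizes the agent.
(b) Entailed — 'carry' is an activity; 'was carrying' entails that some carrying happened, so 'carried' holds.
(c) Not entailed — Bea scrubbed the table, not the bookshelf; the bookshelf belongs to the building event.
(d) Entailed — the narrative places the translating before the scrubbing.
(e) Entailed — the original entails any weakening of itself; this just drops 'for a neighbor', 'with a pencil' and generalizes the patient.
(f) Entailed — this follows by dropping conjuncts from the scrubbing event's description.

(a), (b), (d), (e), (f)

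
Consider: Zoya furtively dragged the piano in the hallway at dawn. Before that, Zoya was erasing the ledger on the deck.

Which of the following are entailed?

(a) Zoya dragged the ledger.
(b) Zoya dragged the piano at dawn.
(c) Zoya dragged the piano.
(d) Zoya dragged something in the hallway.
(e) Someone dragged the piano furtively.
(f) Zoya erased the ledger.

(a) Not entailed — Zoya dragged the piano, not the ledger; the ledger belongs to the erasing event.
(b) Entailed — the original entails any weakening of itself; this just drops 'furtively', 'in the hallway'.
(c) Entailed — dropping 'at dawn', 'furtively', 'in the hallway' leaves a sub-description the original still satisfies.
(d) Entailed — the original entails any weakening of itself; this just drops 'at dawn', 'furtively' and generalizes the patient.
(e) Entailed — dropping 'at dawn', 'in the hallway' and generalizing the agent leaves a sub-description the original still satisfies.
(f) Not entailed — 'was erasing' is progressive on an accomplishment; it does not entail the completed 'erased'.

(b), (c), (d), (e)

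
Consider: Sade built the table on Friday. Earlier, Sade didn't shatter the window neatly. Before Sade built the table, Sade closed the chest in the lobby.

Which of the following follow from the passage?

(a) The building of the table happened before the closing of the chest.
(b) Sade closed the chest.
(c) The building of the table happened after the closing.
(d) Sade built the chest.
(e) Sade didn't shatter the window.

(a) Not entailed — the narrative places the closing before the building, not after.
(b) Entailed — this follows by dropping conjuncts from the closing event's description.
(c) Entailed — the narrative places the closing before the building.
(d) Not entailed — Sade built the table, not the chest; the chest belongs to the closing event.
(e) Not entailed — dropping 'neatly' under negation is not valid — the original leaves open that Sade shattered the window some other way.

(b), (c)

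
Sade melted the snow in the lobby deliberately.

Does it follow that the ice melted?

Nothing is said about any ice; only the snow is affected.

no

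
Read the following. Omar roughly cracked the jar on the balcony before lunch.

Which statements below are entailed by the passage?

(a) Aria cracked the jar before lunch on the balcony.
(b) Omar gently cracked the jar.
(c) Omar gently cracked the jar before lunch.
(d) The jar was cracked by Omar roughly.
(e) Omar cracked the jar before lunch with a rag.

(a) Not entailed — the passage has Omar cracking the jar, not Aria.
(b) Not entailed — 'gently' adds a manner not in (and inconsistent with) the original.
(c) Not entailed — 'gently' adds a manner not in (and inconsistent with) the original.
(d) Entailed — the original entails any weakening of itself; this just drops 'on the balcony', 'before lunch'.
(e) Not entailed — 'with a rag' adds information not in the original event.

(d)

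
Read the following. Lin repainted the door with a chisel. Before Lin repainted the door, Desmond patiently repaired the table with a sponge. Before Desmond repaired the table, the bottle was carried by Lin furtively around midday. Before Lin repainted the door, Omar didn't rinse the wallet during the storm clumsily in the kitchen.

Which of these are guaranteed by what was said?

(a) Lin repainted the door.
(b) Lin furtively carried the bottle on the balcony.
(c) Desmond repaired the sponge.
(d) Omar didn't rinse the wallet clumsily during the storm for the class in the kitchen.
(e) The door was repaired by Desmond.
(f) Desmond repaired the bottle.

(a), (d)

(a) Entailed — this follows by dropping conjuncts from the repainting event's description.
(b) Not entailed — 'on the balcony' adds information not in the original event.
(c) Not entailed — the sponge is the instrument, not what was repaired.
(d) Entailed — under negation, adding a further restriction is entailed: if no such rinsing event occurred, none occurred for the class either.
(e) Not entailed — Desmond repaired the table, not the door; the door belongs to the repainting event.
(f) Not entailed — Desmond repaired the table, not the bottle; the bottle belongs to the carrying event.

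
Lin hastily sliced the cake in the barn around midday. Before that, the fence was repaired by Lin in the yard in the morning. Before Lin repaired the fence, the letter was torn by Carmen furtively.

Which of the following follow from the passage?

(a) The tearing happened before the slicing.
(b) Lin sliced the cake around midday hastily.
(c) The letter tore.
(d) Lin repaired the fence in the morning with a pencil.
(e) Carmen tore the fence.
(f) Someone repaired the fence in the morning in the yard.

(a), (b), (c), (f)

(a) Entailed — the narrative places the tearing before the slicing.
(b) Entailed — dropping 'in the barn' leaves a sub-description the original still satisfies.
(c) Entailed — 'Carmen tore the letter' is causative; it entails the inchoative 'the letter tore'.
(d) Not entailed — 'with a pencil' adds information not in the original event.
(e) Not entailed — Carmen tore the letter, not the fence; the fence belongs to the repairing event.
(f) Entailed — generalizing the agent leaves a sub-description the original still satisfies.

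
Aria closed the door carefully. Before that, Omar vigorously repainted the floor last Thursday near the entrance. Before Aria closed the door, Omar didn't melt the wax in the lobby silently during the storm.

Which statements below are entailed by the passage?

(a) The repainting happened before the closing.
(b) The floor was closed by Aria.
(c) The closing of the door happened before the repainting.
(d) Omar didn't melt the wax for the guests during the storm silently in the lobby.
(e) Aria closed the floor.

(a) Entailed — the narrative places the repainting before the closing.
(b) Not entailed — Aria closed the door, not the floor; the floor belongs to the repainting event.
(c) Not entailed — the narrative places the repainting before the closing, not after.
(d) Entailed — under negation, adding a further restriction is entailed: if no such melting event occurred, none occurred for the guests either.
(e) Not entailed — Aria closed the door, not the floor; the floor belongs to the repainting event.

(a), (d)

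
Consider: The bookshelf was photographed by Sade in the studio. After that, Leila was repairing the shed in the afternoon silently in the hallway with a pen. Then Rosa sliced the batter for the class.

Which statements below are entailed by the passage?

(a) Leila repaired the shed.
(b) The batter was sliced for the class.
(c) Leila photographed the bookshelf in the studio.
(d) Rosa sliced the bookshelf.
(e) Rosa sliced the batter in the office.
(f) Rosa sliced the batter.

(b), (f)

(a) Not entailed — 'was repairing' is progressive on an accomplishment; it does not entail the completed 'repaired'.
(b) Entailed — generalizing the agent leaves a sub-description the original still satisfies.
(c) Not entailed — the passage has Sade photographing the bookshelf, not Leila.
(d) Not entailed — Rosa sliced the batter, not the bookshelf; the bookshelf belongs to the photographing event.
(e) Not entailed — 'in the office' adds information not in the original event.
(f) Entailed — this follows by dropping conjuncts from the slicing event's description.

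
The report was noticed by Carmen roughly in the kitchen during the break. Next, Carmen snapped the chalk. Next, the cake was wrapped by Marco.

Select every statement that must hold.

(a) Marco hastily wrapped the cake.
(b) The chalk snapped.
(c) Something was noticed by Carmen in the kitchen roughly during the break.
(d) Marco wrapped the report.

(a) Not entailed — 'hastily' adds information not in the original event.
(b) Entailed — 'Carmen snapped the chalk' is causative; it entails the inchoative 'the chalk snapped'.
(c) Entailed — the original entails any weakening of itself; this just generalizes the patient.
(d) Not entailed — Marco wrapped the cake, not the report; the report belongs to the noticing event.

(b), (c)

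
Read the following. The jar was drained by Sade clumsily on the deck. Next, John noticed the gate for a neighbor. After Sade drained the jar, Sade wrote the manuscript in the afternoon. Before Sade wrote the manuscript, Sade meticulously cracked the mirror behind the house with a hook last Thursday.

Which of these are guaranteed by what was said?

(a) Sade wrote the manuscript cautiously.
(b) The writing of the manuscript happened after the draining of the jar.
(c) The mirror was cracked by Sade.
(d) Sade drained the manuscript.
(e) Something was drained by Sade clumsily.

(a) Not entailed — 'cautiously' adds information not in the original event.
(b) Entailed — the narrative places the draining before the writing.
(c) Entailed — the original entails any weakening of itself; this just drops 'with a hook', 'last Thursday', 'meticulously', 'behind the house'.
(d) Not entailed — Sade drained the jar, not the manuscript; the manuscript belongs to the writing event.
(e) Entailed — dropping 'on the deck' and generalizing the patient leaves a sub-description the original still satisfies.

(b), (c), (e)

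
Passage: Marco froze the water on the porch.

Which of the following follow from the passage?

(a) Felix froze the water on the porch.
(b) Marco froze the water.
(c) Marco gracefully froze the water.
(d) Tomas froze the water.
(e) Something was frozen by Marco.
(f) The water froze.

(a) Not entailed — the passage has Marco freezing the water, not Felix.
(b) Entailed — the original entails any weakening of itself; this just drops 'on the porch'.
(c) Not entailed — 'gracefully' adds information not in the original event.
(d) Not entailed — the passage has Marco freezing the water, not Tomas.
(e) Entailed — dropping 'on the porch' and generalizing the patient leaves a sub-description the original still satisfies.
(f) Entailed — 'Marco froze the water' is causative; it entails the inchoative 'the water froze'.

(b), (e), (f)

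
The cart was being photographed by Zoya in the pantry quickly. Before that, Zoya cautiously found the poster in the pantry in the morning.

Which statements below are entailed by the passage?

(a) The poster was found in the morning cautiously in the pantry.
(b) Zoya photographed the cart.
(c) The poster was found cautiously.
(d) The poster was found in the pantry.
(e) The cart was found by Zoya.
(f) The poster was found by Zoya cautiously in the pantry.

(a) Entailed — the original entails any weakening of itself; this just generalizes the agent.
(b) Not entailed — 'was photographing' is progressive on an accomplishment; it does not entail the completed 'photographed'.
(c) Entailed — the original entails any weakening of itself; this just drops 'in the pantry', 'in the morning' and generalizes the agent.
(d) Entailed — dropping 'in the morning', 'cautiously' and generalizing the agent leaves a sub-description the original still satisfies.
(e) Not entailed — Zoya found the poster, not the cart; the cart belongs to the photographing event.
(f) Entailed — this follows by dropping conjuncts from the finding event's description.

(a), (c), (d), (f)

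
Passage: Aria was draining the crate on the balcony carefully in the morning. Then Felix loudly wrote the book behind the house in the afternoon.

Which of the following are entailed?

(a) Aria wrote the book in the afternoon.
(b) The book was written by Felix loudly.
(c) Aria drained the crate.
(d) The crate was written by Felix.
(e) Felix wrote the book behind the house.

(b), (e)

(a) Not entailed — the passage has Felix writing the book, not Aria.
(b) Entailed — this follows by dropping conjuncts from the writing event's description.
(c) Not entailed — 'was draining' is progressive on an accomplishment; it does not entail the completed 'drained'.
(d) Not entailed — Felix wrote the book, not the crate; the crate belongs to the draining event.
(e) Entailed — the original entails any weakening of itself; this just drops 'loudly', 'in the afternoon'.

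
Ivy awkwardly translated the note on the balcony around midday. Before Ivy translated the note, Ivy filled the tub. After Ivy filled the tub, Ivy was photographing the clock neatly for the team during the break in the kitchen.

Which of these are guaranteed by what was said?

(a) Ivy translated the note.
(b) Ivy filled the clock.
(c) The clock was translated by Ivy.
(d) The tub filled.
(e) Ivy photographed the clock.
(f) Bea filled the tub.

(a), (d)

(a) Entailed — every conjunct here is already in the original translating event.
(b) Not entailed — Ivy filled the tub, not the clock; the clock belongs to the photographing event.
(c) Not entailed — Ivy translated the note, not the clock; the clock belongs to the photographing event.
(d) Entailed — 'Ivy filled the tub' is causative; it entails the inchoative 'the tub filled'.
(e) Not entailed — 'was photographing' is progressive on an accomplishment; it does not entail the completed 'photographed'.
(f) Not entailed — the passage has Ivy filling the tub, not Bea.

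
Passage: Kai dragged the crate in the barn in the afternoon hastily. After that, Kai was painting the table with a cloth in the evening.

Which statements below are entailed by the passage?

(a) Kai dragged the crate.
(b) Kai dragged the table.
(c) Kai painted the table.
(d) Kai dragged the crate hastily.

(a) Entailed — the original entails any weakening of itself; this just drops 'in the barn', 'in the afternoon', 'hastily'.
(b) Not entailed — Kai dragged the crate, not the table; the table belongs to the painting event.
(c) Not entailed — 'was painting' is progressive on an accomplishment; it does not entail the completed 'painted'.
(d) Entailed — this follows by dropping conjuncts from the dragging event's description.

(a), (d)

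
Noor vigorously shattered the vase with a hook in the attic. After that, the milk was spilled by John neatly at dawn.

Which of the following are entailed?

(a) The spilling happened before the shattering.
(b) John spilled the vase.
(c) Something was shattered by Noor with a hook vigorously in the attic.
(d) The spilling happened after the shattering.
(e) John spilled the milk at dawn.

(a) Not entailed — the narrative places the shattering before the spilling, not after.
(b) Not entailed — John spilled the milk, not the vase; the vase belongs to the shattering event.
(c) Entailed — every conjunct here is already in the original shattering event.
(d) Entailed — the narrative places the shattering before the spilling.
(e) Entailed — this follows by dropping conjuncts from the spilling event's description.

(c), (d), (e)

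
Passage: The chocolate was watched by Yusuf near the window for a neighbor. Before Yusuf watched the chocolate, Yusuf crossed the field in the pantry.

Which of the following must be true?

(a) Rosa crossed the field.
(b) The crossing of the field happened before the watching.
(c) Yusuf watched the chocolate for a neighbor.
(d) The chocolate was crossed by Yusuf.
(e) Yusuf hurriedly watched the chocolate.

(b), (c)

(a) Not entailed — the passage has Yusuf crossing the field, not Rosa.
(b) Entailed — the narrative places the crossing before the watching.
(c) Entailed — this follows by dropping conjuncts from the watching event's description.
(d) Not entailed — Yusuf crossed the field, not the chocolate; the chocolate belongs to the watching event.
(e) Not entailed — 'hurriedly' adds information not in the original event.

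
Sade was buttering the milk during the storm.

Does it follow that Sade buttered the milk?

'was buttering' is progressive; for an accomplishment like 'butter the milk', it doesn't entail completion.

no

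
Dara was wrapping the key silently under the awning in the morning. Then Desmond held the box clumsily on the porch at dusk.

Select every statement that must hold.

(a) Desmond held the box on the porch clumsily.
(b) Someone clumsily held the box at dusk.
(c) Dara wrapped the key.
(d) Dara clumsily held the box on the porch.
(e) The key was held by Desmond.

(a), (b)

(a) Entailed — dropping 'at dusk' leaves a sub-description the original still satisfies.
(b) Entailed — this follows by dropping conjuncts from the holding event's description.
(c) Not entailed — 'was wrapping' is progressive on an accomplishment; it does not entail the completed 'wrapped'.
(d) Not entailed — the passage has Desmond holding the box, not Dara.
(e) Not entailed — Desmond held the box, not the key; the key belongs to the wrapping event.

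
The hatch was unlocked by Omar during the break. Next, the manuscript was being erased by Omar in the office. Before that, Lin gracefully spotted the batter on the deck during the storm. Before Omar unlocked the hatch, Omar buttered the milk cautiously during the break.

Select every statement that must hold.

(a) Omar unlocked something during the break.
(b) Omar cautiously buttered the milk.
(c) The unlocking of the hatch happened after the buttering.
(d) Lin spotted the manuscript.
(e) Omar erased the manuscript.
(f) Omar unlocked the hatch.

(a), (b), (c), (f)

(a) Entailed — the original entails any weakening of itself; this just generalizes the patient.
(b) Entailed — this follows by dropping conjuncts from the buttering event's description.
(c) Entailed — the narrative places the buttering before the unlocking.
(d) Not entailed — Lin spotted the batter, not the manuscript; the manuscript belongs to the erasing event.
(e) Not entailed — 'was erasing' is progressive on an accomplishment; it does not entail the completed 'erased'.
(f) Entailed — every conjunct here is already in the original unlocking event.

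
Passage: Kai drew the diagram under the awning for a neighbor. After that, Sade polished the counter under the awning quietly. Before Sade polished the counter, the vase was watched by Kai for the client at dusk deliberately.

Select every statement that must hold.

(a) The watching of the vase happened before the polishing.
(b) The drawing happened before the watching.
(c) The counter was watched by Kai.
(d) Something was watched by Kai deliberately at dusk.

(a) Entailed — the narrative places the watching before the polishing.
(b) Not entailed — the narrative doesn't order the drawing relative to the watching.
(c) Not entailed — Kai watched the vase, not the counter; the counter belongs to the polishing event.
(d) Entailed — dropping 'for the client' and generalizing the patient leaves a sub-description the original still satisfies.

(a), (d)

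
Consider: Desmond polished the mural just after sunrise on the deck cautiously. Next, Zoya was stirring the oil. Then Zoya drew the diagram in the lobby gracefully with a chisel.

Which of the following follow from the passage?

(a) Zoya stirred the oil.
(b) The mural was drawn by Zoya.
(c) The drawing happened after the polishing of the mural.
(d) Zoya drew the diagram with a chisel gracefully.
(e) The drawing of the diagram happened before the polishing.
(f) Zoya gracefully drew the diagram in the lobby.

(a), (c), (d), (f)

(a) Entailed — 'stir' is an activity; 'was stirring' entails that some stirring happened, so 'stirred' holds.
(b) Not entailed — Zoya drew the diagram, not the mural; the mural belongs to the polishing event.
(c) Entailed — the narrative places the polishing before the drawing.
(d) Entailed — every conjunct here is already in the original drawing event.
(e) Not entailed — the narrative places the polishing before the drawing, not after.
(f) Entailed — dropping 'with a chisel' leaves a sub-description the original still satisfies.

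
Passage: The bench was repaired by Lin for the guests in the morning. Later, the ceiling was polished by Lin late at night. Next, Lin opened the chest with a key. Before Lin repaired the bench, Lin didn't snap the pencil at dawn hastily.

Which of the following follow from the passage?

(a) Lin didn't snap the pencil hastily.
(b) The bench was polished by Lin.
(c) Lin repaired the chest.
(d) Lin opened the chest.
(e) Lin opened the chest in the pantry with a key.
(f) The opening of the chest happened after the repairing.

(a) Not entailed — dropping 'at dawn' under negation is not valid — the original leaves open that Lin snapped the pencil some other way.
(b) Not entailed — Lin polished the ceiling, not the bench; the bench belongs to the repairing event.
(c) Not entailed — Lin repaired the bench, not the chest; the chest belongs to the opening event.
(d) Entailed — every conjunct here is already in the original opening event.
(e) Not entailed — 'in the pantry' adds information not in the original event.
(f) Entailed — the narrative places the repairing before the opening.

(d), (f)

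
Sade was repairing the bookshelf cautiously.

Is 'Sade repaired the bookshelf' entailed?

'was repairing' is progressive; for an accomplishment like 'repair the bookshelf', it doesn't entail completion.

no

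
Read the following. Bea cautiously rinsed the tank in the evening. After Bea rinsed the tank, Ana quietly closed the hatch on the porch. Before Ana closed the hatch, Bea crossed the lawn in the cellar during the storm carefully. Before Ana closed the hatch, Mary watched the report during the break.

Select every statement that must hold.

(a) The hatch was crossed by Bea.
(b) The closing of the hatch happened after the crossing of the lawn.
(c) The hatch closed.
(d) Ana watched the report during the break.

(a) Not entailed — Bea crossed the lawn, not the hatch; the hatch belongs to the closing event.
(b) Entailed — the narrative places the crossing before the closing.
(c) Entailed — 'Ana closed the hatch' is causative; it entails the inchoative 'the hatch closed'.
(d) Not entailed — the passage has Mary watching the report, not Ana.

(b), (c)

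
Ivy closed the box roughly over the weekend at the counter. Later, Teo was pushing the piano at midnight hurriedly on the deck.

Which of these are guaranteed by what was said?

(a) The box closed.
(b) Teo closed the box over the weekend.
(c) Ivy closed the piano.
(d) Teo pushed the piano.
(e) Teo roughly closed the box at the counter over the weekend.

(a) Entailed — 'Ivy closed the box' is causative; it entails the inchoative 'the box closed'.
(b) Not entailed — the passage has Ivy closing the box, not Teo.
(c) Not entailed — Ivy closed the box, not the piano; the piano belongs to the pushing event.
(d) Entailed — 'push' is an activity; 'was pushing' entails that some pushing happened, so 'pushed' holds.
(e) Not entailed — the passage has Ivy closing the box, not Teo.

(a), (d)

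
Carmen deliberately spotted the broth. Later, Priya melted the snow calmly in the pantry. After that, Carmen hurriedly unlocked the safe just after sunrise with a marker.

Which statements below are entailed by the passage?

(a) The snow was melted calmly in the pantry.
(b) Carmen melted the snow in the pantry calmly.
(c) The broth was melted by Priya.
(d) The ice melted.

(a)

(a) Entailed — generalizing the agent leaves a sub-description the original still satisfies.
(b) Not entailed — the passage has Priya melting the snow, not Carmen.
(c) Not entailed — Priya melted the snow, not the broth; the broth belongs to the spotting event.
(d) Not entailed — the snow is what melted, not the ice.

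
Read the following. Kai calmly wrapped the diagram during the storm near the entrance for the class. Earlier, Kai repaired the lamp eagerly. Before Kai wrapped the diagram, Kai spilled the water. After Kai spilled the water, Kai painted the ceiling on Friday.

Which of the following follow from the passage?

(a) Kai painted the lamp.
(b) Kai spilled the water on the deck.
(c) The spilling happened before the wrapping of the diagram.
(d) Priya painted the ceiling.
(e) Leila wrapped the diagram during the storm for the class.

(a) Not entailed — Kai painted the ceiling, not the lamp; the lamp belongs to the repairing event.
(b) Not entailed — 'on the deck' adds information not in the original event.
(c) Entailed — the narrative places the spilling before the wrapping.
(d) Not entailed — the passage has Kai painting the ceiling, not Priya.
(e) Not entailed — the passage has Kai wrapping the diagram, not Leila.

(c)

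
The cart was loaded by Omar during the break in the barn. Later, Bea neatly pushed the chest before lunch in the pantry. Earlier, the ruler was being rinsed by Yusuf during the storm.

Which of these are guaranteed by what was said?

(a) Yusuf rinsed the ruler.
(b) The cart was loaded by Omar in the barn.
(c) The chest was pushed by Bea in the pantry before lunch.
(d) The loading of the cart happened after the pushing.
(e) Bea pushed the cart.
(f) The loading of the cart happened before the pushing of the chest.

(a) Entailed — 'rinse' is an activity; 'was rinsing' entails that some rinsing happened, so 'rinsed' holds.
(b) Entailed — the original entails any weakening of itself; this just drops 'during the break'.
(c) Entailed — every conjunct here is already in the original pushing event.
(d) Not entailed — the narrative places the loading before the pushing, not after.
(e) Not entailed — Bea pushed the chest, not the cart; the cart belongs to the loading event.
(f) Entailed — the narrative places the loading before the pushing.

(a), (b), (c), (f)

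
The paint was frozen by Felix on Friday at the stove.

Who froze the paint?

Felix

'Felix' marks the agent of the freezing event.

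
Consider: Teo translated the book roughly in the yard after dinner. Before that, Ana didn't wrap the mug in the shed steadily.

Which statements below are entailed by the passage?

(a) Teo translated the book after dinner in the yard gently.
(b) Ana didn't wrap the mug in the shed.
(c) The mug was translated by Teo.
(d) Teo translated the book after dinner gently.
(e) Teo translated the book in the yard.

(a) Not entailed — 'gently' adds a manner not in (and inconsistent with) the original.
(b) Not entailed — dropping 'steadily' under negation is not valid — the original leaves open that Ana wrapped the mug some other way.
(c) Not entailed — Teo translated the book, not the mug; the mug belongs to the wrapping event.
(d) Not entailed — 'gently' adds a manner not in (and inconsistent with) the original.
(e) Entailed — every conjunct here is already in the original translating event.

(e)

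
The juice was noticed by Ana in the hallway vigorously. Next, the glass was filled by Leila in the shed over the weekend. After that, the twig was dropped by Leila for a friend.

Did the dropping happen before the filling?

The narrative orders the filling before the dropping.

no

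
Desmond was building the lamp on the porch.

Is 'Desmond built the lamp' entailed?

'was building' is progressive; for an accomplishment like 'build the lamp', it doesn't entail completion.

no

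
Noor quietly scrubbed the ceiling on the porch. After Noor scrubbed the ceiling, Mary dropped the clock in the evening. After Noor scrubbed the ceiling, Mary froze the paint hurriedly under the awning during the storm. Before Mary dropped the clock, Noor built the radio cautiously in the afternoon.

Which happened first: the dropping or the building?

the building

The connectives place the building before the dropping.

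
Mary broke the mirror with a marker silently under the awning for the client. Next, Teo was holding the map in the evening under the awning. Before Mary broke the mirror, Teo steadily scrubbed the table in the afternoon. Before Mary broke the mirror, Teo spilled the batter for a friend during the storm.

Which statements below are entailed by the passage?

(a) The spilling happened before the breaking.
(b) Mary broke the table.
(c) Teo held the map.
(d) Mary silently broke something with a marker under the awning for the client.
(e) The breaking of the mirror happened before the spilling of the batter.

(a), (c), (d)

(a) Entailed — the narrative places the spilling before the breaking.
(b) Not entailed — Mary broke the mirror, not the table; the table belongs to the scrubbing event.
(c) Entailed — 'hold' is an activity; 'was holding' entails that some holding happened, so 'held' holds.
(d) Entailed — every conjunct here is already in the original breaking event.
(e) Not entailed — the narrative places the spilling before the breaking, not after.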